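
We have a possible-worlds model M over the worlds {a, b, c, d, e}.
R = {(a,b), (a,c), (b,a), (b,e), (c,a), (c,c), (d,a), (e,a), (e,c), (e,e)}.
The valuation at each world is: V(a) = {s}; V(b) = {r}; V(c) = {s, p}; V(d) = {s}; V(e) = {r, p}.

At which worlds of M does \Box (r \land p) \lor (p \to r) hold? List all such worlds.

Let φ = \Box (r \land p) \lor (p \to r). Evaluate φ at each world:
  a (successors {b, c}): φ is true.
  b (successors {a, e}): φ is true.
  c (successors {a, c}): φ is false.
  d (successors {a}): φ is true.
  e (successors {a, c, e}): φ is true.
For instance, at e:
  At e: \Box (r \land p) is false, p \to r is true, so \Box (r \land p) \lor (p \to r) is true.
    At e: \Box (r \land p) requires r \land p at every successor {a, c, e}.
      r \land p fails at a, so \Box (r \land p) is false at e.
Satisfying worlds: {a, b, d, e}

a, b, d, e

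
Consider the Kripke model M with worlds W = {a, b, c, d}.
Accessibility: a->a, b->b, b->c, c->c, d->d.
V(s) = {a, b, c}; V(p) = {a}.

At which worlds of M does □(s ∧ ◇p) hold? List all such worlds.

Let φ = □(s ∧ ◇p). Evaluate φ at each world:
  a (successors {a}): φ is true.
  b (successors {b, c}): φ is false.
  c (successors {c}): φ is false.
  d (successors {d}): φ is false.
For instance, at d:
  At d: □(s ∧ ◇p) requires s ∧ ◇p at every successor {d}.
    s ∧ ◇p fails at d, so □(s ∧ ◇p) is false at d.
      At d: s is false, ◇p is false, so s ∧ ◇p is false.
Satisfying worlds: {a}

a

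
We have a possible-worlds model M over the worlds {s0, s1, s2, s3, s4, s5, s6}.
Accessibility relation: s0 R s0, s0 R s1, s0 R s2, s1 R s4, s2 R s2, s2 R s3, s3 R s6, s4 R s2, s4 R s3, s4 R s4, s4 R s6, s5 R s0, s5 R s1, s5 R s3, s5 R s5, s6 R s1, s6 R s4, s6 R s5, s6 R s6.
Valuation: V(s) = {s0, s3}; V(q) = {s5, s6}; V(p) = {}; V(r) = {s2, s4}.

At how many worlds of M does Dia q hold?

Let φ = Dia q. Evaluate φ at each world:
  s0 (successors {s0, s1, s2}): φ is false.
  s1 (successors {s4}): φ is false.
  s2 (successors {s2, s3}): φ is false.
  s3 (successors {s6}): φ is true.
  s4 (successors {s2, s3, s4, s6}): φ is true.
  s5 (successors {s0, s1, s3, s5}): φ is true.
  s6 (successors {s1, s4, s5, s6}): φ is true.
For instance, at s1:
  At s1: Dia q requires q at some successor in {s4}.
    At s4: q is false.
  So Dia q is false at s1.
Satisfying worlds: {s3, s4, s5, s6}

4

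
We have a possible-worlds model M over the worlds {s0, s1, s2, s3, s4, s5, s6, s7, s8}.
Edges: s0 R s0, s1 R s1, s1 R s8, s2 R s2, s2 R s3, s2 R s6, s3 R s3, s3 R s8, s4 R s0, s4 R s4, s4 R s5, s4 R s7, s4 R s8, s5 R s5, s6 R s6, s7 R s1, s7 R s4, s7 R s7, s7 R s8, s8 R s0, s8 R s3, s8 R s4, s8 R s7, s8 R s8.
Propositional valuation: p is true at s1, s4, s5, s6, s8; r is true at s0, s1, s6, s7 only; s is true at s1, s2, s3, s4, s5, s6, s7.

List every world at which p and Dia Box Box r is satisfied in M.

s4, s6, s8

Let φ = p and Dia Box Box r. Evaluate φ at each world:
  s0 (successors {s0}): φ is false.
  s1 (successors {s1, s8}): φ is false.
  s2 (successors {s2, s3, s6}): φ is false.
  s3 (successors {s3, s8}): φ is false.
  s4 (successors {s0, s4, s5, s7, s8}): φ is true.
  s5 (successors {s5}): φ is false.
  s6 (successors {s6}): φ is true.
  s7 (successors {s1, s4, s7, s8}): φ is false.
  s8 (successors {s0, s3, s4, s7, s8}): φ is true.
For instance, at s1:
  At s1: p is true, Dia Box Box r is false, so p and Dia Box Box r is false.
    At s1: Dia Box Box r requires Box Box r at some successor in {s1, s8}.
      At s1: Box Box r is false.
      At s8: Box Box r is false.
    So Dia Box Box r is false at s1.
Satisfying worlds: {s4, s6, s8}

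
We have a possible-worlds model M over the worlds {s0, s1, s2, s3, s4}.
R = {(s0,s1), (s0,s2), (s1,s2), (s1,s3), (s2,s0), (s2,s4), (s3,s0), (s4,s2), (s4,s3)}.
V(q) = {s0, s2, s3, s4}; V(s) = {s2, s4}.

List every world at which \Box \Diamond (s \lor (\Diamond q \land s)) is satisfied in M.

Recall that \Box ψ holds at a world iff ψ holds at every accessible world, and \Diamond ψ holds iff ψ holds at some accessible world.
Let φ = \Box \Diamond (s \lor (\Diamond q \land s)). Evaluate φ at each world:
  s0 (successors {s1, s2}): φ is true.
  s1 (successors {s2, s3}): φ is false.
  s2 (successors {s0, s4}): φ is true.
  s3 (successors {s0}): φ is true.
  s4 (successors {s2, s3}): φ is false.
For instance, at s0:
  At s0: \Box \Diamond (s \lor (\Diamond q \land s)) requires \Diamond (s \lor (\Diamond q \land s)) at every successor {s1, s2}.
      At s1: \Diamond (s \lor (\Diamond q \land s)) requires s \lor (\Diamond q \land s) at some successor in {s2, s3}.
        s \lor (\Diamond q \land s) holds at s2, so \Diamond (s \lor (\Diamond q \land s)) is true at s1.
      At s2: \Diamond (s \lor (\Diamond q \land s)) requires s \lor (\Diamond q \land s) at some successor in {s0, s4}.
        s \lor (\Diamond q \land s) holds at s4, so \Diamond (s \lor (\Diamond q \land s)) is true at s2.
  So \Box \Diamond (s \lor (\Diamond q \land s)) is true at s0.
Satisfying worlds: {s0, s2, s3}

s0, s2, s3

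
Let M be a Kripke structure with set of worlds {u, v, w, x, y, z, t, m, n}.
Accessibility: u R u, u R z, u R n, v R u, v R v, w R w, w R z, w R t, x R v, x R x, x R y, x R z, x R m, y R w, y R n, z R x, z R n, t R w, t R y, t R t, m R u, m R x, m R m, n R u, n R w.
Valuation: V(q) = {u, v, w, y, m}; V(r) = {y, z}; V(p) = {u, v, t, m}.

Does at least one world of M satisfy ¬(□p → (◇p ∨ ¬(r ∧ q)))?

Let φ = ¬(□p → (◇p ∨ ¬(r ∧ q))). Evaluate φ at each world:
  u (successors {u, z, n}): φ is false.
  v (successors {u, v}): φ is false.
  w (successors {w, z, t}): φ is false.
  x (successors {v, x, y, z, m}): φ is false.
  y (successors {w, n}): φ is false.
  z (successors {x, n}): φ is false.
  t (successors {w, y, t}): φ is false.
  m (successors {u, x, m}): φ is false.
  n (successors {u, w}): φ is false.
For instance, at z:
  At z: □p → (◇p ∨ ¬(r ∧ q)) is true, so ¬(□p → (◇p ∨ ¬(r ∧ q))) is false.
    At z: □p is false, ◇p ∨ ¬(r ∧ q) is true, so □p → (◇p ∨ ¬(r ∧ q)) is true.
      At z: □p requires p at every successor {x, n}.
        p fails at x, so □p is false at z.
      At z: ◇p is false, ¬(r ∧ q) is true, so ◇p ∨ ¬(r ∧ q) is true.

No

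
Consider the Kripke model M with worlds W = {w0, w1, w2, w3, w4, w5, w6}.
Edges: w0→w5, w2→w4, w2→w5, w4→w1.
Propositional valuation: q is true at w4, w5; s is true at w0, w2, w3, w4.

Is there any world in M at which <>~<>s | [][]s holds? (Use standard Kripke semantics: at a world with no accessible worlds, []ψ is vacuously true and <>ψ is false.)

Yes

Recall that []ψ holds at a world iff ψ holds at every accessible world, and <>ψ holds iff ψ holds at some accessible world.
Let φ = <>~<>s | [][]s. Evaluate φ at each world:
  w0 (successors {w5}): φ is true.
  w1 (successors ∅): φ is true.
  w2 (successors {w4, w5}): φ is true.
  w3 (successors ∅): φ is true.
  w4 (successors {w1}): φ is true.
  w5 (successors ∅): φ is true.
  w6 (successors ∅): φ is true.
Detail at w0 (witness):
  At w0: <>~<>s is true, [][]s is true, so <>~<>s | [][]s is true.
    At w0: <>~<>s requires ~<>s at some successor in {w5}.
      ~<>s holds at w5, so <>~<>s is true at w0.
    At w0: [][]s requires []s at every successor {w5}.
      At w5: []s is true.
    So [][]s is true at w0.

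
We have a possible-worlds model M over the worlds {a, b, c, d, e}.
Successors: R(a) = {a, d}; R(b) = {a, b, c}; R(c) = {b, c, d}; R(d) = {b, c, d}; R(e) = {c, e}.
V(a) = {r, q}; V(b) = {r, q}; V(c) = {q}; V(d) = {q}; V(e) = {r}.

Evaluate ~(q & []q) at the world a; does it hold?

No

Recall that []ψ holds at a world iff ψ holds at every accessible world, and <>ψ holds iff ψ holds at some accessible world.
At a: q & []q is true, so ~(q & []q) is false.
  At a: q is true, []q is true, so q & []q is true.
    At a: []q requires q at every successor {a, d}.
      At a: q is true.
      At d: q is true.
    So []q is true at a.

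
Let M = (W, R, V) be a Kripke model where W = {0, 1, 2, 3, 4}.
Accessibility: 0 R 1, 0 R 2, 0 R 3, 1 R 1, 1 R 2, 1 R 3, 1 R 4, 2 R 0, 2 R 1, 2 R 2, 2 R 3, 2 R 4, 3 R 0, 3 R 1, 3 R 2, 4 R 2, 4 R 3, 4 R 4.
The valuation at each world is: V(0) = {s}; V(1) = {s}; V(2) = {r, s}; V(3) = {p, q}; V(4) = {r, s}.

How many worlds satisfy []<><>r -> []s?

1

Recall that []ψ holds at a world iff ψ holds at every accessible world, and <>ψ holds iff ψ holds at some accessible world.
Let φ = []<><>r -> []s. Evaluate φ at each world:
  0 (successors {1, 2, 3}): φ is false.
  1 (successors {1, 2, 3, 4}): φ is false.
  2 (successors {0, 1, 2, 3, 4}): φ is false.
  3 (successors {0, 1, 2}): φ is true.
  4 (successors {2, 3, 4}): φ is false.
For instance, at 4:
  At 4: []<><>r is true, []s is false, so []<><>r -> []s is false.
    At 4: []<><>r requires <><>r at every successor {2, 3, 4}.
      At 2: <><>r is true.
      At 3: <><>r is true.
      At 4: <><>r is true.
    So []<><>r is true at 4.
    At 4: []s requires s at every successor {2, 3, 4}.
      s fails at 3, so []s is false at 4.
Satisfying worlds: {3}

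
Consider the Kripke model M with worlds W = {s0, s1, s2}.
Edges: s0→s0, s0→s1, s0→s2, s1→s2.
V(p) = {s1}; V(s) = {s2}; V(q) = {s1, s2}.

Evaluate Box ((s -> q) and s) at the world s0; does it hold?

At s0: Box ((s -> q) and s) requires (s -> q) and s at every successor {s0, s1, s2}.
  (s -> q) and s fails at s0, so Box ((s -> q) and s) is false at s0.

No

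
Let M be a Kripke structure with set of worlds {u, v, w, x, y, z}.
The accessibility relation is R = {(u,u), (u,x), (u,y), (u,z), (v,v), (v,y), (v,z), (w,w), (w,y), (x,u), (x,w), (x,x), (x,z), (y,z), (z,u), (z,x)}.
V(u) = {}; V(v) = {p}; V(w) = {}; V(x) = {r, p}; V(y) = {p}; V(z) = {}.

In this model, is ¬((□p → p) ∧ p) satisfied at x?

No

At x: (□p → p) ∧ p is true, so ¬((□p → p) ∧ p) is false.
  At x: □p → p is true, p is true, so (□p → p) ∧ p is true.
    At x: □p is false, p is true, so □p → p is true.
      At x: □p requires p at every successor {u, w, x, z}.
        p fails at u, so □p is false at x.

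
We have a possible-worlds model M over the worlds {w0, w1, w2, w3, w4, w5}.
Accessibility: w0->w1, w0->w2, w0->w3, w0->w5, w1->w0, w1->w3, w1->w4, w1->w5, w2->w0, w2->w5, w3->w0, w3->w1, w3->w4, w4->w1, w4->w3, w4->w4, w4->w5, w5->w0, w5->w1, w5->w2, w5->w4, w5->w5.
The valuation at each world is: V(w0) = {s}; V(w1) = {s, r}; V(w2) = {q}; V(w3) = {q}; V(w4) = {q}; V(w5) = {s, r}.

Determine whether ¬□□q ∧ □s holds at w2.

Recall that □ψ holds at a world iff ψ holds at every accessible world, and ◇ψ holds iff ψ holds at some accessible world.
At w2: ¬□□q is true, □s is true, so ¬□□q ∧ □s is true.
  At w2: □□q is false, so ¬□□q is true.
    At w2: □□q requires □q at every successor {w0, w5}.
      □q fails at w0, so □□q is false at w2.
  At w2: □s requires s at every successor {w0, w5}.
    At w0: s is true.
    At w5: s is true.
  So □s is true at w2.

Yes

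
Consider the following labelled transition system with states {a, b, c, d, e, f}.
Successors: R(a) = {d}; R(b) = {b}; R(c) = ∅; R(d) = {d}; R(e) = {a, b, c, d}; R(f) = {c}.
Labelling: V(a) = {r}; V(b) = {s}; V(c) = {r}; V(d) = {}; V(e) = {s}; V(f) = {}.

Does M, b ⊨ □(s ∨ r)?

Yes

At b: □(s ∨ r) requires s ∨ r at every successor {b}.
  At b: s ∨ r is true.
So □(s ∨ r) is true at b.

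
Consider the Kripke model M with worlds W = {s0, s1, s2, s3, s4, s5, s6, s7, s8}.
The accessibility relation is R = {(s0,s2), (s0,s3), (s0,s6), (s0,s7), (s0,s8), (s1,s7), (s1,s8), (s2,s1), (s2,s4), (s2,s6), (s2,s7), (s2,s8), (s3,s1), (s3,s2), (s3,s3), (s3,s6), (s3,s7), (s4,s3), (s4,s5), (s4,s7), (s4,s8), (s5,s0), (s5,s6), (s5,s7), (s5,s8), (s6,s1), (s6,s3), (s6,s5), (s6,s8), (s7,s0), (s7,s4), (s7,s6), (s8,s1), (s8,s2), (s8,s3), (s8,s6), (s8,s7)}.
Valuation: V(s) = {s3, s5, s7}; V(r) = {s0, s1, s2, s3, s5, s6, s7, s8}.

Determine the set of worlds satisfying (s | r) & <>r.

s0, s1, s2, s3, s5, s6, s7, s8

Let φ = (s | r) & <>r. Evaluate φ at each world:
  s0 (successors {s2, s3, s6, s7, s8}): φ is true.
  s1 (successors {s7, s8}): φ is true.
  s2 (successors {s1, s4, s6, s7, s8}): φ is true.
  s3 (successors {s1, s2, s3, s6, s7}): φ is true.
  s4 (successors {s3, s5, s7, s8}): φ is false.
  s5 (successors {s0, s6, s7, s8}): φ is true.
  s6 (successors {s1, s3, s5, s8}): φ is true.
  s7 (successors {s0, s4, s6}): φ is true.
  s8 (successors {s1, s2, s3, s6, s7}): φ is true.
For instance, at s7:
  At s7: s | r is true, <>r is true, so (s | r) & <>r is true.
    At s7: <>r requires r at some successor in {s0, s4, s6}.
      r holds at s0, so <>r is true at s7.
Satisfying worlds: {s0, s1, s2, s3, s5, s6, s7, s8}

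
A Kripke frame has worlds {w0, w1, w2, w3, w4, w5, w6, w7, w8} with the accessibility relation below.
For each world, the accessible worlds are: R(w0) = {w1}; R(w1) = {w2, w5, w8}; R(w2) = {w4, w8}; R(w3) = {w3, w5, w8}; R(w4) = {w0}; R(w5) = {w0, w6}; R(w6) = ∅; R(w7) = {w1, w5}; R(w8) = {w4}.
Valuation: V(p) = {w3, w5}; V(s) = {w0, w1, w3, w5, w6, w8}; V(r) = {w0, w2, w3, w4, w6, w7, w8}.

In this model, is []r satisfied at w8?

Yes

At w8: []r requires r at every successor {w4}.
  At w4: r is true.
So []r is true at w8.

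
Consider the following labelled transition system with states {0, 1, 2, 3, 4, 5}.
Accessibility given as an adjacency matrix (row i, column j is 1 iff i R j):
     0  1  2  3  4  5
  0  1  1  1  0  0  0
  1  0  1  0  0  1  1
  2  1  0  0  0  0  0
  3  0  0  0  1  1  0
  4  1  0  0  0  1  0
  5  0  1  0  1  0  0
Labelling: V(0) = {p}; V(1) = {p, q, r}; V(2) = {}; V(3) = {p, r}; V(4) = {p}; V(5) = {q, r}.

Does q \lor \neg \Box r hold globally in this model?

Yes

Recall that \Box ψ holds at a world iff ψ holds at every accessible world, and \Diamond ψ holds iff ψ holds at some accessible world.
Let φ = q \lor \neg \Box r. Evaluate φ at each world:
  0 (successors {0, 1, 2}): φ is true.
  1 (successors {1, 4, 5}): φ is true.
  2 (successors {0}): φ is true.
  3 (successors {3, 4}): φ is true.
  4 (successors {0, 4}): φ is true.
  5 (successors {1, 3}): φ is true.
For instance, at 4:
  At 4: q is false, \neg \Box r is true, so q \lor \neg \Box r is true.
    At 4: \Box r is false, so \neg \Box r is true.
      At 4: \Box r requires r at every successor {0, 4}.
        r fails at 0, so \Box r is false at 4.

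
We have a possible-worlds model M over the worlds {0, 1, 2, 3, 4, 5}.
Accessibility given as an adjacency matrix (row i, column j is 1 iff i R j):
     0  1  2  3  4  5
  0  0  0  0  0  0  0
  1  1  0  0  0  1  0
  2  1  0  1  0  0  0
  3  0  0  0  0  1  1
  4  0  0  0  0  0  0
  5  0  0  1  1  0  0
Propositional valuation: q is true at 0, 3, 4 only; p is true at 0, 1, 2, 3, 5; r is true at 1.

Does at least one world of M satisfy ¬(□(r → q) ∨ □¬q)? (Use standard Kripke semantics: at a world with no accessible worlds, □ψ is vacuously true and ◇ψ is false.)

No

Let φ = ¬(□(r → q) ∨ □¬q). Evaluate φ at each world:
  0 (successors ∅): φ is false.
  1 (successors {0, 4}): φ is false.
  2 (successors {0, 2}): φ is false.
  3 (successors {4, 5}): φ is false.
  4 (successors ∅): φ is false.
  5 (successors {2, 3}): φ is false.
For instance, at 3:
  At 3: □(r → q) ∨ □¬q is true, so ¬(□(r → q) ∨ □¬q) is false.
    At 3: □(r → q) is true, □¬q is false, so □(r → q) ∨ □¬q is true.
      At 3: □(r → q) requires r → q at every successor {4, 5}.
        At 4: r → q is true.
        At 5: r → q is true.
      So □(r → q) is true at 3.
      At 3: □¬q requires ¬q at every successor {4, 5}.
        ¬q fails at 4, so □¬q is false at 3.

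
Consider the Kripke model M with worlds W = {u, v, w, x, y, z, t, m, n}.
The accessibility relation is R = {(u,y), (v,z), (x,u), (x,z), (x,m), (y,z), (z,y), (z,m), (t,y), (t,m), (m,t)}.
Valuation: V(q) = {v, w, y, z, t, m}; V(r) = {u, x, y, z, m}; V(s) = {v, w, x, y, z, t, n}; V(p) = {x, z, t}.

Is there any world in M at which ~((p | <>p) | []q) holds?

No

Recall that []ψ holds at a world iff ψ holds at every accessible world, and <>ψ holds iff ψ holds at some accessible world.
Let φ = ~((p | <>p) | []q). Evaluate φ at each world:
  u (successors {y}): φ is false.
  v (successors {z}): φ is false.
  w (successors ∅): φ is false.
  x (successors {u, z, m}): φ is false.
  y (successors {z}): φ is false.
  z (successors {y, m}): φ is false.
  t (successors {y, m}): φ is false.
  m (successors {t}): φ is false.
  n (successors ∅): φ is false.
For instance, at m:
  At m: (p | <>p) | []q is true, so ~((p | <>p) | []q) is false.
    At m: p | <>p is true, []q is true, so (p | <>p) | []q is true.
      At m: p is false, <>p is true, so p | <>p is true.
      At m: []q requires q at every successor {t}.
        At t: q is true.
      So []q is true at m.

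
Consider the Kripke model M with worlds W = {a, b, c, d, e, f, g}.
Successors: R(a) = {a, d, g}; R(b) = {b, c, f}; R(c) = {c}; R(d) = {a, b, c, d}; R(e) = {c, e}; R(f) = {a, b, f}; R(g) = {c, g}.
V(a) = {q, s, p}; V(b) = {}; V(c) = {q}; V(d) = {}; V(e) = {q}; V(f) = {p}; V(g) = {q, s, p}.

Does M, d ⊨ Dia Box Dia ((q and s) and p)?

Recall that Box ψ holds at a world iff ψ holds at every accessible world, and Dia ψ holds iff ψ holds at some accessible world.
At d: Dia Box Dia ((q and s) and p) requires Box Dia ((q and s) and p) at some successor in {a, b, c, d}.
  Box Dia ((q and s) and p) holds at a, so Dia Box Dia ((q and s) and p) is true at d.
    At a: Box Dia ((q and s) and p) requires Dia ((q and s) and p) at every successor {a, d, g}.
      At a: Dia ((q and s) and p) is true.
      At d: Dia ((q and s) and p) is true.
      At g: Dia ((q and s) and p) is true.
    So Box Dia ((q and s) and p) is true at a.

Yes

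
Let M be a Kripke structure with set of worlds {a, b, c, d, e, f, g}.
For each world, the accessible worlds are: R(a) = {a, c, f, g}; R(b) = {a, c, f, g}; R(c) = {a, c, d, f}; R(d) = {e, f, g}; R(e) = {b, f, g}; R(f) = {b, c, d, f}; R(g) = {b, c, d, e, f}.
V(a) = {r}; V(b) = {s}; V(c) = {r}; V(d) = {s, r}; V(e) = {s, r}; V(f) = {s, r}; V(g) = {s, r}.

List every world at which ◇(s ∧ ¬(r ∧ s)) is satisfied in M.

Recall that ◇ψ holds at a world iff ψ holds at some accessible world.
Let φ = ◇(s ∧ ¬(r ∧ s)). Evaluate φ at each world:
  a (successors {a, c, f, g}): φ is false.
  b (successors {a, c, f, g}): φ is false.
  c (successors {a, c, d, f}): φ is false.
  d (successors {e, f, g}): φ is false.
  e (successors {b, f, g}): φ is true.
  f (successors {b, c, d, f}): φ is true.
  g (successors {b, c, d, e, f}): φ is true.
For instance, at f:
  At f: ◇(s ∧ ¬(r ∧ s)) requires s ∧ ¬(r ∧ s) at some successor in {b, c, d, f}.
    s ∧ ¬(r ∧ s) holds at b, so ◇(s ∧ ¬(r ∧ s)) is true at f.
Satisfying worlds: {e, f, g}

e, f, g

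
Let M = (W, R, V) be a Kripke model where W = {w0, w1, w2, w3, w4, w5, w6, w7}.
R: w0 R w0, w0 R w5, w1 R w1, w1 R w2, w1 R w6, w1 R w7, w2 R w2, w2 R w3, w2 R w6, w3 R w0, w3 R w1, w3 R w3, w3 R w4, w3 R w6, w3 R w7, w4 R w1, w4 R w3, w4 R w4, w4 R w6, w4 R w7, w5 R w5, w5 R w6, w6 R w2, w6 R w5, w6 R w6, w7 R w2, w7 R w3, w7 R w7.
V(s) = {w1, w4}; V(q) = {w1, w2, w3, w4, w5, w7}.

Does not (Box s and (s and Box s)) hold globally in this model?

Recall that Box ψ holds at a world iff ψ holds at every accessible world, and Dia ψ holds iff ψ holds at some accessible world.
Let φ = not (Box s and (s and Box s)). Evaluate φ at each world:
  w0 (successors {w0, w5}): φ is true.
  w1 (successors {w1, w2, w6, w7}): φ is true.
  w2 (successors {w2, w3, w6}): φ is true.
  w3 (successors {w0, w1, w3, w4, w6, w7}): φ is true.
  w4 (successors {w1, w3, w4, w6, w7}): φ is true.
  w5 (successors {w5, w6}): φ is true.
  w6 (successors {w2, w5, w6}): φ is true.
  w7 (successors {w2, w3, w7}): φ is true.
For instance, at w2:
  At w2: Box s and (s and Box s) is false, so not (Box s and (s and Box s)) is true.
    At w2: Box s is false, s and Box s is false, so Box s and (s and Box s) is false.
      At w2: Box s requires s at every successor {w2, w3, w6}.
        s fails at w2, so Box s is false at w2.
      At w2: s is false, Box s is false, so s and Box s is false.

Yes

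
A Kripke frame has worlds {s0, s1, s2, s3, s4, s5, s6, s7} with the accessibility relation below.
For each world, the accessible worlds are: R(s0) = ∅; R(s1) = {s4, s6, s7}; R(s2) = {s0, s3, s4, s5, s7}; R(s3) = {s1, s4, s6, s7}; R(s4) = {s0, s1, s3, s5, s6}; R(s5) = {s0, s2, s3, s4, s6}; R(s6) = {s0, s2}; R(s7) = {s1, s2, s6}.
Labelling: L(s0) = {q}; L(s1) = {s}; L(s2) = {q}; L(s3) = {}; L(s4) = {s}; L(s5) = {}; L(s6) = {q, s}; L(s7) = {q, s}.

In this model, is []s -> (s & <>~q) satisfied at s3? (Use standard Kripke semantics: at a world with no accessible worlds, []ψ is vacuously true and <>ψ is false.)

At s3: []s is true, s & <>~q is false, so []s -> (s & <>~q) is false.
  At s3: []s requires s at every successor {s1, s4, s6, s7}.
    At s1: s is true.
    At s4: s is true.
    At s6: s is true.
    At s7: s is true.
  So []s is true at s3.
  At s3: s is false, <>~q is true, so s & <>~q is false.
    At s3: <>~q requires ~q at some successor in {s1, s4, s6, s7}.
      ~q holds at s1, so <>~q is true at s3.

No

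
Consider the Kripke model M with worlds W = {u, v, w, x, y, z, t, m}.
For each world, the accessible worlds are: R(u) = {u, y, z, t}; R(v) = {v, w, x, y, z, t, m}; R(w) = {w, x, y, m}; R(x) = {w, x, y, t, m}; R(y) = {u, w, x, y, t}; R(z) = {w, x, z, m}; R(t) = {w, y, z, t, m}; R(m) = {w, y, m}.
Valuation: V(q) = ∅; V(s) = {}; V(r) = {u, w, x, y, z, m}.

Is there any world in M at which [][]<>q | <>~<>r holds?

No

Let φ = [][]<>q | <>~<>r. Evaluate φ at each world:
  u (successors {u, y, z, t}): φ is false.
  v (successors {v, w, x, y, z, t, m}): φ is false.
  w (successors {w, x, y, m}): φ is false.
  x (successors {w, x, y, t, m}): φ is false.
  y (successors {u, w, x, y, t}): φ is false.
  z (successors {w, x, z, m}): φ is false.
  t (successors {w, y, z, t, m}): φ is false.
  m (successors {w, y, m}): φ is false.
For instance, at u:
  At u: [][]<>q is false, <>~<>r is false, so [][]<>q | <>~<>r is false.
    At u: [][]<>q requires []<>q at every successor {u, y, z, t}.
      []<>q fails at u, so [][]<>q is false at u.
    At u: <>~<>r requires ~<>r at some successor in {u, y, z, t}.
      At u: ~<>r is false.
      At y: ~<>r is false.
      At z: ~<>r is false.
      At t: ~<>r is false.
    So <>~<>r is false at u.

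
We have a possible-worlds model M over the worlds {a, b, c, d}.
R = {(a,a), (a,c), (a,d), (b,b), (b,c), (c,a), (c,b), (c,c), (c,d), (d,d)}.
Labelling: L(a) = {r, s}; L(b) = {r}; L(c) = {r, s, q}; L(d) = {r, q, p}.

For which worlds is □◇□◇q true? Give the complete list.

Let φ = □◇□◇q. Evaluate φ at each world:
  a (successors {a, c, d}): φ is true.
  b (successors {b, c}): φ is true.
  c (successors {a, b, c, d}): φ is true.
  d (successors {d}): φ is true.
For instance, at b:
  At b: □◇□◇q requires ◇□◇q at every successor {b, c}.
      At b: ◇□◇q requires □◇q at some successor in {b, c}.
        □◇q holds at b, so ◇□◇q is true at b.
      At c: ◇□◇q requires □◇q at some successor in {a, b, c, d}.
        □◇q holds at a, so ◇□◇q is true at c.
  So □◇□◇q is true at b.
Satisfying worlds: {a, b, c, d}

a, b, c, d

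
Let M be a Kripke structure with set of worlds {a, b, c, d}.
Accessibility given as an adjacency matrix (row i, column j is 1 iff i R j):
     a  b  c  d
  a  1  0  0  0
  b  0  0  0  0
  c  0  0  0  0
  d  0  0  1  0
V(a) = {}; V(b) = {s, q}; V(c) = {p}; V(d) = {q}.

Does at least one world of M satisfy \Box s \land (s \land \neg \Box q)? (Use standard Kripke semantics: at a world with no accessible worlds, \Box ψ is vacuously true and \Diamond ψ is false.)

No

Let φ = \Box s \land (s \land \neg \Box q). Evaluate φ at each world:
  a (successors {a}): φ is false.
  b (successors ∅): φ is false.
  c (successors ∅): φ is false.
  d (successors {c}): φ is false.
For instance, at a:
  At a: \Box s is false, s \land \neg \Box q is false, so \Box s \land (s \land \neg \Box q) is false.
    At a: \Box s requires s at every successor {a}.
      s fails at a, so \Box s is false at a.
    At a: s is false, \neg \Box q is true, so s \land \neg \Box q is false.
      At a: \Box q is false, so \neg \Box q is true.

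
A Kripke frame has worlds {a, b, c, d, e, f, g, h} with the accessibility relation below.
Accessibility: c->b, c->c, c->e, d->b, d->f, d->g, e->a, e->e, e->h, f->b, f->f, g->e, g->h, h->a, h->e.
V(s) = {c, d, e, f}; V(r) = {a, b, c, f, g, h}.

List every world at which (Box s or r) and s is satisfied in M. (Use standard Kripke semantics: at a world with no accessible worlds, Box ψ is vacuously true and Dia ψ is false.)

c, f

Recall that Box ψ holds at a world iff ψ holds at every accessible world, and Dia ψ holds iff ψ holds at some accessible world.
Let φ = (Box s or r) and s. Evaluate φ at each world:
  a (successors ∅): φ is false.
  b (successors ∅): φ is false.
  c (successors {b, c, e}): φ is true.
  d (successors {b, f, g}): φ is false.
  e (successors {a, e, h}): φ is false.
  f (successors {b, f}): φ is true.
  g (successors {e, h}): φ is false.
  h (successors {a, e}): φ is false.
For instance, at d:
  At d: Box s or r is false, s is true, so (Box s or r) and s is false.
    At d: Box s is false, r is false, so Box s or r is false.
      At d: Box s requires s at every successor {b, f, g}.
        s fails at b, so Box s is false at d.
Satisfying worlds: {c, f}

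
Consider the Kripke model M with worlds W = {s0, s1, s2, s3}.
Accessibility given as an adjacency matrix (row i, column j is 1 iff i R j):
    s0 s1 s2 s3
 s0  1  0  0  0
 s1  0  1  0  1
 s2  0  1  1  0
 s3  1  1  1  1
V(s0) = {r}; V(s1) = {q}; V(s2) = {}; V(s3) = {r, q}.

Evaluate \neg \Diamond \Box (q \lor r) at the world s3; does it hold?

No

Recall that \Box ψ holds at a world iff ψ holds at every accessible world, and \Diamond ψ holds iff ψ holds at some accessible world.
At s3: \Diamond \Box (q \lor r) is true, so \neg \Diamond \Box (q \lor r) is false.
  At s3: \Diamond \Box (q \lor r) requires \Box (q \lor r) at some successor in {s0, s1, s2, s3}.
    \Box (q \lor r) holds at s0, so \Diamond \Box (q \lor r) is true at s3.
      At s0: \Box (q \lor r) requires q \lor r at every successor {s0}.
        At s0: q \lor r is true.
      So \Box (q \lor r) is true at s0.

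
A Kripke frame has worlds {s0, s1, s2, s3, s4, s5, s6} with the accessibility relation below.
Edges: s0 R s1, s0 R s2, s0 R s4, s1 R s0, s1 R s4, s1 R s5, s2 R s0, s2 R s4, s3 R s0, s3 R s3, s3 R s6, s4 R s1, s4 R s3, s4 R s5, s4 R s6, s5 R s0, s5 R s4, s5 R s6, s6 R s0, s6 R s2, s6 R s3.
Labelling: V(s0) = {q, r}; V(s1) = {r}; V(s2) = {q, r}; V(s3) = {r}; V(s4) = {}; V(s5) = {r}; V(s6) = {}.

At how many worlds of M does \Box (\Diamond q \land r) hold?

1

Recall that \Box ψ holds at a world iff ψ holds at every accessible world, and \Diamond ψ holds iff ψ holds at some accessible world.
Let φ = \Box (\Diamond q \land r). Evaluate φ at each world:
  s0 (successors {s1, s2, s4}): φ is false.
  s1 (successors {s0, s4, s5}): φ is false.
  s2 (successors {s0, s4}): φ is false.
  s3 (successors {s0, s3, s6}): φ is false.
  s4 (successors {s1, s3, s5, s6}): φ is false.
  s5 (successors {s0, s4, s6}): φ is false.
  s6 (successors {s0, s2, s3}): φ is true.
For instance, at s0:
  At s0: \Box (\Diamond q \land r) requires \Diamond q \land r at every successor {s1, s2, s4}.
    \Diamond q \land r fails at s4, so \Box (\Diamond q \land r) is false at s0.
      At s4: \Diamond q is false, r is false, so \Diamond q \land r is false.
Satisfying worlds: {s6}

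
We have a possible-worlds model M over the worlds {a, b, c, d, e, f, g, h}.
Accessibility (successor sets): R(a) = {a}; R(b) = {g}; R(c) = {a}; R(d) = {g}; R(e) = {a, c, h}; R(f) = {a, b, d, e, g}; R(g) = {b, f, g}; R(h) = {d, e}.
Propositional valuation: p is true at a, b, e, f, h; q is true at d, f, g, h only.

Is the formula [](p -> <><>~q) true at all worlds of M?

Recall that []ψ holds at a world iff ψ holds at every accessible world, and <>ψ holds iff ψ holds at some accessible world.
Let φ = [](p -> <><>~q). Evaluate φ at each world:
  a (successors {a}): φ is true.
  b (successors {g}): φ is true.
  c (successors {a}): φ is true.
  d (successors {g}): φ is true.
  e (successors {a, c, h}): φ is true.
  f (successors {a, b, d, e, g}): φ is true.
  g (successors {b, f, g}): φ is true.
  h (successors {d, e}): φ is true.
For instance, at e:
  At e: [](p -> <><>~q) requires p -> <><>~q at every successor {a, c, h}.
      At a: p is true, <><>~q is true, so p -> <><>~q is true.
      At c: p is false, <><>~q is true, so p -> <><>~q is true.
      At h: p is true, <><>~q is true, so p -> <><>~q is true.
  So [](p -> <><>~q) is true at e.

Yes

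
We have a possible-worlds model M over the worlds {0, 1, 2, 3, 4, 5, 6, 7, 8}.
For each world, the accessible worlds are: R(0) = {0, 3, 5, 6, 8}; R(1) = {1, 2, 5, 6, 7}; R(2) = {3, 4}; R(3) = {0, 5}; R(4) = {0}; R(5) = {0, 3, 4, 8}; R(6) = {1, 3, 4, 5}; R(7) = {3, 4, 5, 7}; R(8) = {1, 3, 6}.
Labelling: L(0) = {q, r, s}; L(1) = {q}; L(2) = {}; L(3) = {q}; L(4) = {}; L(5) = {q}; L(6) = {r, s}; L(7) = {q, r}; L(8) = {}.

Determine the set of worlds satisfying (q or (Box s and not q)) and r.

Let φ = (q or (Box s and not q)) and r. Evaluate φ at each world:
  0 (successors {0, 3, 5, 6, 8}): φ is true.
  1 (successors {1, 2, 5, 6, 7}): φ is false.
  2 (successors {3, 4}): φ is false.
  3 (successors {0, 5}): φ is false.
  4 (successors {0}): φ is false.
  5 (successors {0, 3, 4, 8}): φ is false.
  6 (successors {1, 3, 4, 5}): φ is false.
  7 (successors {3, 4, 5, 7}): φ is true.
  8 (successors {1, 3, 6}): φ is false.
For instance, at 7:
  At 7: q or (Box s and not q) is true, r is true, so (q or (Box s and not q)) and r is true.
    At 7: q is true, Box s and not q is false, so q or (Box s and not q) is true.
      At 7: Box s is false, not q is false, so Box s and not q is false.
Satisfying worlds: {0, 7}

0, 7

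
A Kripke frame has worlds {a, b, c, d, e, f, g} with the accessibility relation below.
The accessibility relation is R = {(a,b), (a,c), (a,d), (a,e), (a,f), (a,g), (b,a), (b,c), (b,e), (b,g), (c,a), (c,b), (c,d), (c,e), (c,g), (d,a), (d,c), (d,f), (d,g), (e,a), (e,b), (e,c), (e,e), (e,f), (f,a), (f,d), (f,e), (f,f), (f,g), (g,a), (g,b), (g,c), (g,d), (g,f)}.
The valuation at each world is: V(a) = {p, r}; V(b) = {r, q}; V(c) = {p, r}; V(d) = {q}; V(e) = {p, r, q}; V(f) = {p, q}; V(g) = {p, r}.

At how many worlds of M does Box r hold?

Recall that Box ψ holds at a world iff ψ holds at every accessible world, and Dia ψ holds iff ψ holds at some accessible world.
Let φ = Box r. Evaluate φ at each world:
  a (successors {b, c, d, e, f, g}): φ is false.
  b (successors {a, c, e, g}): φ is true.
  c (successors {a, b, d, e, g}): φ is false.
  d (successors {a, c, f, g}): φ is false.
  e (successors {a, b, c, e, f}): φ is false.
  f (successors {a, d, e, f, g}): φ is false.
  g (successors {a, b, c, d, f}): φ is false.
For instance, at f:
  At f: Box r requires r at every successor {a, d, e, f, g}.
    r fails at d, so Box r is false at f.
Satisfying worlds: {b}

1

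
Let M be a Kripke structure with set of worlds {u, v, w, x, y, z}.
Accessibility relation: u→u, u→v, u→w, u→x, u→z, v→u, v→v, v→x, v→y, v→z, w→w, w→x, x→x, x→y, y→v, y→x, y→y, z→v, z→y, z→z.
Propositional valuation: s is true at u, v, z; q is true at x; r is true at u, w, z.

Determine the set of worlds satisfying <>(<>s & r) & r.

u, z

Let φ = <>(<>s & r) & r. Evaluate φ at each world:
  u (successors {u, v, w, x, z}): φ is true.
  v (successors {u, v, x, y, z}): φ is false.
  w (successors {w, x}): φ is false.
  x (successors {x, y}): φ is false.
  y (successors {v, x, y}): φ is false.
  z (successors {v, y, z}): φ is true.
For instance, at y:
  At y: <>(<>s & r) is false, r is false, so <>(<>s & r) & r is false.
    At y: <>(<>s & r) requires <>s & r at some successor in {v, x, y}.
      At v: <>s & r is false.
      At x: <>s & r is false.
      At y: <>s & r is false.
    So <>(<>s & r) is false at y.
Satisfying worlds: {u, z}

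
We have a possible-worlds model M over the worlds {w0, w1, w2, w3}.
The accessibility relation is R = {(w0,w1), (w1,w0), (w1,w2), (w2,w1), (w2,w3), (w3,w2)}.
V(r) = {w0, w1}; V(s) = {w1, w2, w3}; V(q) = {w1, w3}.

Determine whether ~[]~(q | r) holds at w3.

No

Recall that []ψ holds at a world iff ψ holds at every accessible world, and <>ψ holds iff ψ holds at some accessible world.
At w3: []~(q | r) is true, so ~[]~(q | r) is false.
  At w3: []~(q | r) requires ~(q | r) at every successor {w2}.
    At w2: ~(q | r) is true.
  So []~(q | r) is true at w3.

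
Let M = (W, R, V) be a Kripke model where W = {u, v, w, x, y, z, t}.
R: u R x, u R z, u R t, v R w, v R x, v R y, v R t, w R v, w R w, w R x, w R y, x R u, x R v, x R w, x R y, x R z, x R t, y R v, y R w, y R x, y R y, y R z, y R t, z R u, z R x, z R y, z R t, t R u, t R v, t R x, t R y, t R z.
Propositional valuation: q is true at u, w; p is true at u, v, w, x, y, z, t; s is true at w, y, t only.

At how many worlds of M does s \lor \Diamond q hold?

Recall that \Diamond ψ holds at a world iff ψ holds at some accessible world.
Let φ = s \lor \Diamond q. Evaluate φ at each world:
  u (successors {x, z, t}): φ is false.
  v (successors {w, x, y, t}): φ is true.
  w (successors {v, w, x, y}): φ is true.
  x (successors {u, v, w, y, z, t}): φ is true.
  y (successors {v, w, x, y, z, t}): φ is true.
  z (successors {u, x, y, t}): φ is true.
  t (successors {u, v, x, y, z}): φ is true.
For instance, at w:
  At w: s is true, \Diamond q is true, so s \lor \Diamond q is true.
    At w: \Diamond q requires q at some successor in {v, w, x, y}.
      q holds at w, so \Diamond q is true at w.
Satisfying worlds: {v, w, x, y, z, t}

6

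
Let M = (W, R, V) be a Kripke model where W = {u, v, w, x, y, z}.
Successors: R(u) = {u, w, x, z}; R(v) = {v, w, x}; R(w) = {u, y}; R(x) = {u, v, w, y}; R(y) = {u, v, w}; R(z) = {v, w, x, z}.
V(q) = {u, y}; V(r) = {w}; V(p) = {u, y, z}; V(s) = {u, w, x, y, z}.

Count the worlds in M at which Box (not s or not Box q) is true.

1

Let φ = Box (not s or not Box q). Evaluate φ at each world:
  u (successors {u, w, x, z}): φ is false.
  v (successors {v, w, x}): φ is false.
  w (successors {u, y}): φ is true.
  x (successors {u, v, w, y}): φ is false.
  y (successors {u, v, w}): φ is false.
  z (successors {v, w, x, z}): φ is false.
For instance, at v:
  At v: Box (not s or not Box q) requires not s or not Box q at every successor {v, w, x}.
    not s or not Box q fails at w, so Box (not s or not Box q) is false at v.
      At w: not s is false, not Box q is false, so not s or not Box q is false.
Satisfying worlds: {w}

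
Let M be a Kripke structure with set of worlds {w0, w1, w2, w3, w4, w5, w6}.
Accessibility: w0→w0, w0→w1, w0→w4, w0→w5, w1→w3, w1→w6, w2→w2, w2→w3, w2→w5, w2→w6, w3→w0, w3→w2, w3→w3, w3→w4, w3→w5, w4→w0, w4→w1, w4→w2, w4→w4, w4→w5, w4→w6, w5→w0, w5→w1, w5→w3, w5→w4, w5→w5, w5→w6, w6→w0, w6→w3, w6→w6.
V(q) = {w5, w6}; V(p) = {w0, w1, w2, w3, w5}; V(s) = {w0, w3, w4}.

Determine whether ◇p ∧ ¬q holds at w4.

Yes

At w4: ◇p is true, ¬q is true, so ◇p ∧ ¬q is true.
  At w4: ◇p requires p at some successor in {w0, w1, w2, w4, w5, w6}.
    p holds at w0, so ◇p is true at w4.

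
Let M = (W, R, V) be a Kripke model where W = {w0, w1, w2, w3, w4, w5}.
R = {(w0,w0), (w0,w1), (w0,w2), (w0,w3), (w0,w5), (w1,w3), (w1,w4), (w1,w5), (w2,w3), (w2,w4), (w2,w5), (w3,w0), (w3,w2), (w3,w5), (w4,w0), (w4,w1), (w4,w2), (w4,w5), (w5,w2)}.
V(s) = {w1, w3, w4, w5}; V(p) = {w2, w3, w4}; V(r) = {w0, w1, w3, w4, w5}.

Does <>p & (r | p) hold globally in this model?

Yes

Let φ = <>p & (r | p). Evaluate φ at each world:
  w0 (successors {w0, w1, w2, w3, w5}): φ is true.
  w1 (successors {w3, w4, w5}): φ is true.
  w2 (successors {w3, w4, w5}): φ is true.
  w3 (successors {w0, w2, w5}): φ is true.
  w4 (successors {w0, w1, w2, w5}): φ is true.
  w5 (successors {w2}): φ is true.
For instance, at w0:
  At w0: <>p is true, r | p is true, so <>p & (r | p) is true.
    At w0: <>p requires p at some successor in {w0, w1, w2, w3, w5}.
      p holds at w2, so <>p is true at w0.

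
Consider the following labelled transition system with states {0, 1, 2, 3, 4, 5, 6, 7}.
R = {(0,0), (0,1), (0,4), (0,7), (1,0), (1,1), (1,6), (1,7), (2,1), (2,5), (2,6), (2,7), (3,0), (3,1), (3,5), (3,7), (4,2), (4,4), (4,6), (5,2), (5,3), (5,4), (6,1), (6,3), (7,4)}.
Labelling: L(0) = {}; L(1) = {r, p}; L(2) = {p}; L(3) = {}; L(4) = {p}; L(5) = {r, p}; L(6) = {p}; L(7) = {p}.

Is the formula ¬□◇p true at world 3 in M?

No

Recall that □ψ holds at a world iff ψ holds at every accessible world, and ◇ψ holds iff ψ holds at some accessible world.
At 3: □◇p is true, so ¬□◇p is false.
  At 3: □◇p requires ◇p at every successor {0, 1, 5, 7}.
    At 0: ◇p is true.
    At 1: ◇p is true.
    At 5: ◇p is true.
    At 7: ◇p is true.
  So □◇p is true at 3.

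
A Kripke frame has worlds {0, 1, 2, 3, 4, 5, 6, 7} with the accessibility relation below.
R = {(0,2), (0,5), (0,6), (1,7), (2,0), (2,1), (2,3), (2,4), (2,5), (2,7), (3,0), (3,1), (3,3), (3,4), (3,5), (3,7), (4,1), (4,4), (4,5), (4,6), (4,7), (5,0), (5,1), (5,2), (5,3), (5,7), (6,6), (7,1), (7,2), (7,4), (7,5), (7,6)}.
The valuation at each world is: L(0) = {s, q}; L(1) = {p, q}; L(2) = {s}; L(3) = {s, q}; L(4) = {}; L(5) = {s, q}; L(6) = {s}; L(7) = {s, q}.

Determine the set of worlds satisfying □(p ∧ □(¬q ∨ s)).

none

Let φ = □(p ∧ □(¬q ∨ s)). Evaluate φ at each world:
  0 (successors {2, 5, 6}): φ is false.
  1 (successors {7}): φ is false.
  2 (successors {0, 1, 3, 4, 5, 7}): φ is false.
  3 (successors {0, 1, 3, 4, 5, 7}): φ is false.
  4 (successors {1, 4, 5, 6, 7}): φ is false.
  5 (successors {0, 1, 2, 3, 7}): φ is false.
  6 (successors {6}): φ is false.
  7 (successors {1, 2, 4, 5, 6}): φ is false.
For instance, at 7:
  At 7: □(p ∧ □(¬q ∨ s)) requires p ∧ □(¬q ∨ s) at every successor {1, 2, 4, 5, 6}.
    p ∧ □(¬q ∨ s) fails at 2, so □(p ∧ □(¬q ∨ s)) is false at 7.
      At 2: p is false, □(¬q ∨ s) is false, so p ∧ □(¬q ∨ s) is false.
Satisfying worlds: none.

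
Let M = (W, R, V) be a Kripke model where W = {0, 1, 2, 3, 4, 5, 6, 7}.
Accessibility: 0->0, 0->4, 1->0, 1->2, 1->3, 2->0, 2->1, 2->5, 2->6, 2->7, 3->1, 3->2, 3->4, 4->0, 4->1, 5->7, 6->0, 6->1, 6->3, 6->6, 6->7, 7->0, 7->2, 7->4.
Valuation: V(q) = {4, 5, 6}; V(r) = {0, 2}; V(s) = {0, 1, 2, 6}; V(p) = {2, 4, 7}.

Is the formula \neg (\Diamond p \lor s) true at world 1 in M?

Recall that \Diamond ψ holds at a world iff ψ holds at some accessible world.
At 1: \Diamond p \lor s is true, so \neg (\Diamond p \lor s) is false.
  At 1: \Diamond p is true, s is true, so \Diamond p \lor s is true.
    At 1: \Diamond p requires p at some successor in {0, 2, 3}.
      p holds at 2, so \Diamond p is true at 1.

No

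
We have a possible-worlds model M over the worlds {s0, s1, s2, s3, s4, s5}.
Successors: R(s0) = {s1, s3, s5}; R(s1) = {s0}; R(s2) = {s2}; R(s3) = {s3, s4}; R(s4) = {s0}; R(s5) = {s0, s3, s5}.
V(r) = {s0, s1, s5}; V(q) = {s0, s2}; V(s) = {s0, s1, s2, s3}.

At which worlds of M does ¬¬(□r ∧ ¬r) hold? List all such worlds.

s4

Recall that □ψ holds at a world iff ψ holds at every accessible world, and ◇ψ holds iff ψ holds at some accessible world.
Let φ = ¬¬(□r ∧ ¬r). Evaluate φ at each world:
  s0 (successors {s1, s3, s5}): φ is false.
  s1 (successors {s0}): φ is false.
  s2 (successors {s2}): φ is false.
  s3 (successors {s3, s4}): φ is false.
  s4 (successors {s0}): φ is true.
  s5 (successors {s0, s3, s5}): φ is false.
For instance, at s0:
  At s0: ¬(□r ∧ ¬r) is true, so ¬¬(□r ∧ ¬r) is false.
    At s0: □r ∧ ¬r is false, so ¬(□r ∧ ¬r) is true.
      At s0: □r is false, ¬r is false, so □r ∧ ¬r is false.
Satisfying worlds: {s4}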